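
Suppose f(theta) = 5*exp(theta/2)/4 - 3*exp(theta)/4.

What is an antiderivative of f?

Integrate term by term and add the pieces.
Check: d/dtheta[5*exp(theta/2)/2 - 3*exp(theta)/4] = 5*exp(theta/2)/4 - 3*exp(theta)/4 = f(theta).

An antiderivative is F(theta) = 5*exp(theta/2)/2 - 3*exp(theta)/4.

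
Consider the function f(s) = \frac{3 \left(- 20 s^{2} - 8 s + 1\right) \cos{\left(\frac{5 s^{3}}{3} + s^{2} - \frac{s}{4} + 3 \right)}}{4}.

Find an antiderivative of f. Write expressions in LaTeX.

An antiderivative is F(s) = - 3 \sin{\left(\frac{5 s^{3}}{3} + s^{2} - \frac{s}{4} + 3 \right)}.

f matches the chain-rule pattern g'(h)*h' with inner function h(s) = \frac{5 s^{3}}{3} + s^{2} - \frac{s}{4} + 3; substituting u = h(s) collapses the integral.
Check: d/ds[- 3 \sin{\left(\frac{5 s^{3}}{3} + s^{2} - \frac{s}{4} + 3 \right)}] = - 15 s^{2} \cos{\left(\frac{5 s^{3}}{3} + s^{2} - \frac{s}{4} + 3 \right)} - 6 s \cos{\left(\frac{5 s^{3}}{3} + s^{2} - \frac{s}{4} + 3 \right)} + \frac{3 \cos{\left(\frac{5 s^{3}}{3} + s^{2} - \frac{s}{4} + 3 \right)}}{4}, which equals f(s).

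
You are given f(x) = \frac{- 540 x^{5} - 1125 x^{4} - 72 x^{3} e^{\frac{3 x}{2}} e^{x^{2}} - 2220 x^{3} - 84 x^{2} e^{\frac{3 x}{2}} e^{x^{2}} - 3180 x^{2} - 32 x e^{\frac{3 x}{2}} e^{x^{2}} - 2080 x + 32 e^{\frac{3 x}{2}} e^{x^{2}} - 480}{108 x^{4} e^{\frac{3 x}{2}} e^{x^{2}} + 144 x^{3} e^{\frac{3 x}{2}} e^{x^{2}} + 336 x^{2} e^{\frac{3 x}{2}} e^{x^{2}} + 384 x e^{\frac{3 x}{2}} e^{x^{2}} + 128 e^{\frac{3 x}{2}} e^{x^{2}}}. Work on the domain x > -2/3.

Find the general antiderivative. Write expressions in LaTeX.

F(x) = - \frac{\log{\left(\frac{3 x^{2}}{2} + 4 \right)}}{3} + \frac{5 e^{- \frac{3 x}{2}} e^{- x^{2}}}{2} - \frac{1}{9 x + 6} + C

Check any antiderivative F(x) by computing F'(x) and comparing it with f(x).
Check: d/dx[- \frac{\log{\left(\frac{3 x^{2}}{2} + 4 \right)}}{3} + \frac{5 e^{- \frac{3 x}{2}} e^{- x^{2}}}{2} - \frac{1}{9 x + 6}] = \frac{- 540 x^{5} - 1125 x^{4} - 72 x^{3} e^{\frac{3 x}{2}} e^{x^{2}} - 2220 x^{3} - 84 x^{2} e^{\frac{3 x}{2}} e^{x^{2}} - 3180 x^{2} - 32 x e^{\frac{3 x}{2}} e^{x^{2}} - 2080 x + 32 e^{\frac{3 x}{2}} e^{x^{2}} - 480}{108 x^{4} e^{\frac{3 x}{2}} e^{x^{2}} + 144 x^{3} e^{\frac{3 x}{2}} e^{x^{2}} + 336 x^{2} e^{\frac{3 x}{2}} e^{x^{2}} + 384 x e^{\frac{3 x}{2}} e^{x^{2}} + 128 e^{\frac{3 x}{2}} e^{x^{2}}} = f(x).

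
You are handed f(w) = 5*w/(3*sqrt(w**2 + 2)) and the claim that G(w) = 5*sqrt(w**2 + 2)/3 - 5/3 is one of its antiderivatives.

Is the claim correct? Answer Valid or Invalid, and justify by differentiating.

d/dw[G] = 5*w/(3*sqrt(w**2 + 2))
This equals f(w) exactly, so the claim holds.

Valid. The derivative of G reproduces f.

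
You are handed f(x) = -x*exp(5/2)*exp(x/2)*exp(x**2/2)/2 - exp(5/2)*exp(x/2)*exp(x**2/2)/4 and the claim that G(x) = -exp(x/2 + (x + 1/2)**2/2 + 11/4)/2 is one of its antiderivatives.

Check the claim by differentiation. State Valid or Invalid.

d/dx[G] = -x*exp(23/8)*exp(x)*exp(x**2/2)/2 - exp(23/8)*exp(x)*exp(x**2/2)/2
d/dx[G] - f(x) = x*exp(5/2)*exp(x/2)*exp(x**2/2)/2 - x*exp(23/8)*exp(x)*exp(x**2/2)/2 + exp(5/2)*exp(x/2)*exp(x**2/2)/4 - exp(23/8)*exp(x)*exp(x**2/2)/2 != 0.

Invalid: d/dx[G] - f = x*exp(5/2)*exp(x/2)*exp(x**2/2)/2 - x*exp(23/8)*exp(x)*exp(x**2/2)/2 + exp(5/2)*exp(x/2)*exp(x**2/2)/4 - exp(23/8)*exp(x)*exp(x**2/2)/2, which is not 0.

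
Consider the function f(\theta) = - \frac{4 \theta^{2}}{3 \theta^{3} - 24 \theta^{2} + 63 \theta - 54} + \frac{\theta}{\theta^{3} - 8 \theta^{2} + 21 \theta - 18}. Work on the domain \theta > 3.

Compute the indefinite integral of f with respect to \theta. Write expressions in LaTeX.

The denominator factors as 3 \left(\theta - 3\right)^{2} \left(\theta - 2\right); partial fractions split f into directly integrable pieces: - \frac{10}{3 \left(\theta - 2\right)} + \frac{2}{\theta - 3} - \frac{9}{\left(\theta - 3\right)^{2}}.
Check: d/d\theta[\frac{6 \theta \log{\left(\theta - 3 \right)} - 10 \theta \log{\left(\theta - 2 \right)} - 18 \log{\left(\theta - 3 \right)} + 30 \log{\left(\theta - 2 \right)} + 27}{3 \theta - 9}] = \frac{- 4 \theta^{2} + 3 \theta}{3 \theta^{3} - 24 \theta^{2} + 63 \theta - 54}, which equals f(\theta).

F(\theta) = \frac{6 \theta \log{\left(\theta - 3 \right)} - 10 \theta \log{\left(\theta - 2 \right)} - 18 \log{\left(\theta - 3 \right)} + 30 \log{\left(\theta - 2 \right)} + 27}{3 \theta - 9} + C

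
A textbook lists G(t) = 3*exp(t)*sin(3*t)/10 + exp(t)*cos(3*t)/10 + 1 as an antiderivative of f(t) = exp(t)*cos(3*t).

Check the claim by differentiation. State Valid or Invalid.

d/dt[G] = exp(t)*cos(3*t)
This equals f(t) exactly, so the claim holds.

Valid - the claim checks out under differentiation.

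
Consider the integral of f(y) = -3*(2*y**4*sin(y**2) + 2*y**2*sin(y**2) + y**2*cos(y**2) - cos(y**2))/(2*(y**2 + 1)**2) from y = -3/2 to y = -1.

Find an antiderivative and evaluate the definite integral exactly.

Whatever form F(y) takes, F'(y) = f(y) is non-negotiable.
F(y) = 3*y*cos(y**2)/(2*y**2 + 2) is an antiderivative of f.
Check: d/dy[3*y*cos(y**2)/(2*y**2 + 2)] = (-6*y**4*sin(y**2) - 6*y**2*sin(y**2) - 3*y**2*cos(y**2) + 3*cos(y**2))/(2*y**4 + 4*y**2 + 2), which equals f(y).
F(-1) = -3*cos(1)/4; F(-3/2) = -9*cos(9/4)/13.
Integral = F(-1) - F(-3/2) = 9*cos(9/4)/13 - 3*cos(1)/4.

Antiderivative: F(y) = 3*y*cos(y**2)/(2*y**2 + 2); value = 9*cos(9/4)/13 - 3*cos(1)/4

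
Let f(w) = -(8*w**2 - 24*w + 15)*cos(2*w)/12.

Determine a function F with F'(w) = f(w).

A candidate is checked by its d/dw: the result must match f(w).
Check: d/dw[(-8*w**2*sin(2*w) + 24*w*sin(2*w) - 8*w*cos(2*w) - 11*sin(2*w) + 12*cos(2*w))/24] = -2*w**2*cos(2*w)/3 + 2*w*cos(2*w) - 5*cos(2*w)/4, which equals f(w).

An antiderivative is F(w) = (-8*w**2*sin(2*w) + 24*w*sin(2*w) - 8*w*cos(2*w) - 11*sin(2*w) + 12*cos(2*w))/24.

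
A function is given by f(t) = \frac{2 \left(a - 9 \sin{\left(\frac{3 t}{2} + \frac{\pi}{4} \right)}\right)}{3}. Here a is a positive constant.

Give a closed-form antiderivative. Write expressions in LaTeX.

For F(t) to be correct the identity F'(t) - f(t) = 0 must hold.
Check: d/dt[\frac{2 a t}{3} + 4 \cos{\left(\frac{3 t}{2} + \frac{\pi}{4} \right)}] = \frac{2 a}{3} - 6 \sin{\left(\frac{3 t}{2} + \frac{\pi}{4} \right)}, which equals f(t).

An antiderivative is F(t) = \frac{2 a t}{3} + 4 \cos{\left(\frac{3 t}{2} + \frac{\pi}{4} \right)}.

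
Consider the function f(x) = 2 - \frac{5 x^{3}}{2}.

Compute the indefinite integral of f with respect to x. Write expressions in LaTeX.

F(x) = - \frac{5 x^{4}}{8} + 2 x + C

For F(x) to be correct the identity F'(x) - f(x) = 0 must hold.
Check: d/dx[- \frac{5 x^{4}}{8} + 2 x] = 2 - \frac{5 x^{3}}{2} = f(x).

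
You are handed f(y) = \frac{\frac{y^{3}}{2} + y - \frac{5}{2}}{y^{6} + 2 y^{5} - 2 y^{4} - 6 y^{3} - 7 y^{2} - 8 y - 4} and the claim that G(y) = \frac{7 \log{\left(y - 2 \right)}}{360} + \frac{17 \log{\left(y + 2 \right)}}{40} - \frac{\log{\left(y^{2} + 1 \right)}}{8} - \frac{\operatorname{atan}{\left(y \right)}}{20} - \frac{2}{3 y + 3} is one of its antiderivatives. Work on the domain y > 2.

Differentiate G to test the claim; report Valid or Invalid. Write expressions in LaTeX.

Invalid: d/dy[G] - f = \frac{7}{36 y + 36}, which is not 0.

d/dy[G] = \frac{7 y^{5} + 7 y^{4} - 3 y^{3} - 21 y^{2} + 8 y - 118}{36 y^{6} + 72 y^{5} - 72 y^{4} - 216 y^{3} - 252 y^{2} - 288 y - 144}
d/dy[G] - f(y) = \frac{7}{36 y + 36} != 0.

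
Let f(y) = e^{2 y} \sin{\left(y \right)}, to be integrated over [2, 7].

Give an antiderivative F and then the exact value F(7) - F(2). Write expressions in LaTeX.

Whatever form F(y) takes, F'(y) = f(y) is non-negotiable.
F(y) = \frac{2 e^{2 y} \sin{\left(y \right)}}{5} - \frac{e^{2 y} \cos{\left(y \right)}}{5} is an antiderivative of f.
Check: d/dy[\frac{2 e^{2 y} \sin{\left(y \right)}}{5} - \frac{e^{2 y} \cos{\left(y \right)}}{5}] = e^{2 y} \sin{\left(y \right)} = f(y).
F(7) = - \frac{e^{14} \cos{\left(7 \right)}}{5} + \frac{2 e^{14} \sin{\left(7 \right)}}{5}; F(2) = - \frac{e^{4} \cos{\left(2 \right)}}{5} + \frac{2 e^{4} \sin{\left(2 \right)}}{5}.
Integral = F(7) - F(2) = - \frac{e^{14} \cos{\left(7 \right)}}{5} - \frac{2 e^{4} \sin{\left(2 \right)}}{5} + \frac{e^{4} \cos{\left(2 \right)}}{5} + \frac{2 e^{14} \sin{\left(7 \right)}}{5}.

Antiderivative: F(y) = \frac{2 e^{2 y} \sin{\left(y \right)}}{5} - \frac{e^{2 y} \cos{\left(y \right)}}{5}; value = - \frac{e^{14} \cos{\left(7 \right)}}{5} - \frac{2 e^{4} \sin{\left(2 \right)}}{5} + \frac{e^{4} \cos{\left(2 \right)}}{5} + \frac{2 e^{14} \sin{\left(7 \right)}}{5}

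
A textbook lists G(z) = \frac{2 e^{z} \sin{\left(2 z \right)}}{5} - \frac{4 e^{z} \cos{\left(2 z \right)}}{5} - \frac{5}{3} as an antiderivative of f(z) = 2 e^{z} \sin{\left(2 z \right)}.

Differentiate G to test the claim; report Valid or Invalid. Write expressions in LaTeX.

Valid: G'(z) = f(z).

d/dz[G] = 2 e^{z} \sin{\left(2 z \right)}
This equals f(z) exactly, so the claim holds.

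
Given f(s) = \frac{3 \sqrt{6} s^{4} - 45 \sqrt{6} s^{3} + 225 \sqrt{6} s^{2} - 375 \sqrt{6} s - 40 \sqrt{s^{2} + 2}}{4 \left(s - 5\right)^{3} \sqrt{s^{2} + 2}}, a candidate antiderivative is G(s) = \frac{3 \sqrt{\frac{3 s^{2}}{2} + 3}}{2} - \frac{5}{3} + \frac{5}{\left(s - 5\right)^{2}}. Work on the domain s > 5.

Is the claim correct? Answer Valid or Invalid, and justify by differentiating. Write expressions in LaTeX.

Valid - differentiating G returns exactly f.

d/ds[G] = \frac{3 \sqrt{6} s^{4} - 45 \sqrt{6} s^{3} + 225 \sqrt{6} s^{2} - 375 \sqrt{6} s - 40 \sqrt{s^{2} + 2}}{4 s^{3} \sqrt{s^{2} + 2} - 60 s^{2} \sqrt{s^{2} + 2} + 300 s \sqrt{s^{2} + 2} - 500 \sqrt{s^{2} + 2}}
This equals f(s) exactly, so the claim holds.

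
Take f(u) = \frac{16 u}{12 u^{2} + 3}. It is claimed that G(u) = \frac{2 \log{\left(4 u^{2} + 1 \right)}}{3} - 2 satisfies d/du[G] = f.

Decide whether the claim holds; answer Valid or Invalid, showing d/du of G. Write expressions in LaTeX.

Valid - differentiating G returns exactly f.

d/du[G] = \frac{16 u}{12 u^{2} + 3}
This equals f(u) exactly, so the claim holds.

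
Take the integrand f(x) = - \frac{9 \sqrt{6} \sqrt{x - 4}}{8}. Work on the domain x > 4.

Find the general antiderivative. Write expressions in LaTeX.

Since d/dx undoes antidifferentiation here, F'(x) = f(x) is required of F(x).
Check: d/dx[- \frac{3 \sqrt{6} \left(x - 4\right)^{\frac{3}{2}}}{4}] = - \frac{9 \sqrt{6} \sqrt{x - 4}}{8} = f(x).

F(x) = - \frac{3 \sqrt{6} \left(x - 4\right)^{\frac{3}{2}}}{4} + C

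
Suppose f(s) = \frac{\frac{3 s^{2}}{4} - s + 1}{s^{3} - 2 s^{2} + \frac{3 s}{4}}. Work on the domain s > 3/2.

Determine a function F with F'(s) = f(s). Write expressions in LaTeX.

The denominator factors as s \left(2 s - 3\right) \left(2 s - 1\right); partial fractions split f into directly integrable pieces: - \frac{11}{4 \left(2 s - 1\right)} + \frac{19}{12 \left(2 s - 3\right)} + \frac{4}{3 s}.
Check: d/ds[\frac{32 \log{\left(s \right)} + 19 \log{\left(s - \frac{3}{2} \right)} - 33 \log{\left(s - \frac{1}{2} \right)}}{24}] = \frac{3 s^{2} - 4 s + 4}{4 s^{3} - 8 s^{2} + 3 s}, which equals f(s).

An antiderivative is F(s) = \frac{32 \log{\left(s \right)} + 19 \log{\left(s - \frac{3}{2} \right)} - 33 \log{\left(s - \frac{1}{2} \right)}}{24}.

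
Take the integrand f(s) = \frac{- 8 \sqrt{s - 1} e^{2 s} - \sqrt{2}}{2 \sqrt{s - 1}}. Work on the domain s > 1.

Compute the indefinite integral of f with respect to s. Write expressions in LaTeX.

F(s) = - \sqrt{2} \sqrt{s - 1} - 2 e^{2 s} + C

Recover f(s) by differentiating a candidate F(s); any mismatch rules it out.
Check: d/ds[- \sqrt{2} \sqrt{s - 1} - 2 e^{2 s}] = \frac{- 8 \sqrt{s - 1} e^{2 s} - \sqrt{2}}{2 \sqrt{s - 1}} = f(s).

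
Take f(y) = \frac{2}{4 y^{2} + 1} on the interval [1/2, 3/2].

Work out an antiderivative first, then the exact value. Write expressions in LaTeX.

Antiderivative: F(y) = \operatorname{atan}{\left(2 y \right)}; value = - \frac{\pi}{4} + \operatorname{atan}{\left(3 \right)}

A candidate is checked by its d/dy: the result must match f(y).
F(y) = \operatorname{atan}{\left(2 y \right)} is an antiderivative of f.
Check: d/dy[\operatorname{atan}{\left(2 y \right)}] = \frac{2}{4 y^{2} + 1} = f(y).
F(3/2) = \operatorname{atan}{\left(3 \right)}; F(1/2) = \frac{\pi}{4}.
Integral = F(3/2) - F(1/2) = - \frac{\pi}{4} + \operatorname{atan}{\left(3 \right)}.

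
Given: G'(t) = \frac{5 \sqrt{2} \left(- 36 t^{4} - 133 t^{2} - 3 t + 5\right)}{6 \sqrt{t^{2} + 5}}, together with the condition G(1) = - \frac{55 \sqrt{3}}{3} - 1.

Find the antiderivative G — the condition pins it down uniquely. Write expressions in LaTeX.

Recognize the product-rule pattern: G'(t) = u'v + uv' with u = 5 \sqrt{\frac{t^{2}}{2} + \frac{5}{2}}, v = - 3 t^{3} + \frac{t}{3} - 1, so integration by parts undoes it.
A general antiderivative is 5 \sqrt{\frac{t^{2}}{2} + \frac{5}{2}} \left(- 3 t^{3} + \frac{t}{3} - 1\right) + C.
The condition gives C = - \frac{55 \sqrt{3}}{3} - 1 - (- \frac{55 \sqrt{3}}{3}) = -1.
So G(t) = - \frac{15 \sqrt{2} t^{3} \sqrt{t^{2} + 5}}{2} + \frac{5 \sqrt{2} t \sqrt{t^{2} + 5}}{6} - \frac{5 \sqrt{2} \sqrt{t^{2} + 5}}{2} - 1.
Check: d/dt[- \frac{15 \sqrt{2} t^{3} \sqrt{t^{2} + 5}}{2} + \frac{5 \sqrt{2} t \sqrt{t^{2} + 5}}{6} - \frac{5 \sqrt{2} \sqrt{t^{2} + 5}}{2} - 1] = \frac{- 180 \sqrt{2} t^{4} - 665 \sqrt{2} t^{2} - 15 \sqrt{2} t + 25 \sqrt{2}}{6 \sqrt{t^{2} + 5}}, which equals G'(t).

G(t) = - \frac{15 \sqrt{2} t^{3} \sqrt{t^{2} + 5}}{2} + \frac{5 \sqrt{2} t \sqrt{t^{2} + 5}}{6} - \frac{5 \sqrt{2} \sqrt{t^{2} + 5}}{2} - 1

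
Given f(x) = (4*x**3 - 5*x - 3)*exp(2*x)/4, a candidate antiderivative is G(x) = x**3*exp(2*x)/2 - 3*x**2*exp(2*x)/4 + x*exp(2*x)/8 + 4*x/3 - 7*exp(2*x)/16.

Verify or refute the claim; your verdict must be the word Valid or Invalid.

d/dx[G] = x**3*exp(2*x) - 5*x*exp(2*x)/4 - 3*exp(2*x)/4 + 4/3
d/dx[G] - f(x) = 4/3 != 0.

Invalid: d/dx[G] - f = 4/3, which is not 0.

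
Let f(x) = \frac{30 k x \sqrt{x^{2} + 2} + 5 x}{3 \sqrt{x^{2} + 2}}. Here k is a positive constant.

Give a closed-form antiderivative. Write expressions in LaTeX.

A first test for any F(x): its x-derivative must equal f(x) identically.
Check: d/dx[\frac{5 \left(3 k x^{2} + \sqrt{x^{2} + 2}\right)}{3}] = \frac{30 k x \sqrt{x^{2} + 2} + 5 x}{3 \sqrt{x^{2} + 2}} = f(x).

An antiderivative is F(x) = \frac{5 \left(3 k x^{2} + \sqrt{x^{2} + 2}\right)}{3}.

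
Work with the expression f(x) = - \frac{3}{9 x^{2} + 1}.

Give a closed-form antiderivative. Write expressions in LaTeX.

For F(x) to be correct the identity F'(x) - f(x) = 0 must hold.
Check: d/dx[- \operatorname{atan}{\left(3 x \right)}] = - \frac{3}{9 x^{2} + 1} = f(x).

An antiderivative is F(x) = - \operatorname{atan}{\left(3 x \right)}.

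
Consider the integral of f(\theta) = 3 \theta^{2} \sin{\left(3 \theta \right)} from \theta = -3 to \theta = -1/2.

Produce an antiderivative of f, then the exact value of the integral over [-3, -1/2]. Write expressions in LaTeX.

Whatever form F(\theta) takes, F'(\theta) = f(\theta) is non-negotiable.
F(\theta) = - \theta^{2} \cos{\left(3 \theta \right)} + \frac{2 \theta \sin{\left(3 \theta \right)}}{3} + \frac{2 \cos{\left(3 \theta \right)}}{9} is an antiderivative of f.
Check: d/d\theta[- \theta^{2} \cos{\left(3 \theta \right)} + \frac{2 \theta \sin{\left(3 \theta \right)}}{3} + \frac{2 \cos{\left(3 \theta \right)}}{9}] = 3 \theta^{2} \sin{\left(3 \theta \right)} = f(\theta).
F(-1/2) = - \frac{\cos{\left(\frac{3}{2} \right)}}{36} + \frac{\sin{\left(\frac{3}{2} \right)}}{3}; F(-3) = 2 \sin{\left(9 \right)} - \frac{79 \cos{\left(9 \right)}}{9}.
Integral = F(-1/2) - F(-3) = \frac{79 \cos{\left(9 \right)}}{9} - 2 \sin{\left(9 \right)} - \frac{\cos{\left(\frac{3}{2} \right)}}{36} + \frac{\sin{\left(\frac{3}{2} \right)}}{3}.

Antiderivative: F(\theta) = - \theta^{2} \cos{\left(3 \theta \right)} + \frac{2 \theta \sin{\left(3 \theta \right)}}{3} + \frac{2 \cos{\left(3 \theta \right)}}{9}; value = \frac{79 \cos{\left(9 \right)}}{9} - 2 \sin{\left(9 \right)} - \frac{\cos{\left(\frac{3}{2} \right)}}{36} + \frac{\sin{\left(\frac{3}{2} \right)}}{3}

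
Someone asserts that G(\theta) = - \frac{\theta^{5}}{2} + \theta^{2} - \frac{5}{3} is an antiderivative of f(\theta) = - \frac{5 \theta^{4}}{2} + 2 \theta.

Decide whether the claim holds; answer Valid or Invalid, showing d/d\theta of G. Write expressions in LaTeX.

d/d\theta[G] = - \frac{5 \theta^{4}}{2} + 2 \theta
This equals f(\theta) exactly, so the claim holds.

Valid - differentiating G returns exactly f.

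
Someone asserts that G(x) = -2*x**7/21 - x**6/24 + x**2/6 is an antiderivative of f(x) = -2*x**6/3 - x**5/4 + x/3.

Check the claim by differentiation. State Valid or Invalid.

d/dx[G] = -2*x**6/3 - x**5/4 + x/3
This equals f(x) exactly, so the claim holds.

Valid - the claim checks out under differentiation.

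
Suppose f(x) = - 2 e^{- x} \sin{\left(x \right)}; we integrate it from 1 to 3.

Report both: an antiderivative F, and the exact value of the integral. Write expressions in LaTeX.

Antiderivative: F(x) = \left(\sin{\left(x \right)} + \cos{\left(x \right)}\right) e^{- x}; value = - \frac{\sin{\left(1 \right)}}{e} - \frac{\cos{\left(1 \right)}}{e} + \frac{\cos{\left(3 \right)}}{e^{3}} + \frac{\sin{\left(3 \right)}}{e^{3}}

Any candidate F(x) must reproduce f(x) exactly when differentiated.
F(x) = \left(\sin{\left(x \right)} + \cos{\left(x \right)}\right) e^{- x} is an antiderivative of f.
Check: d/dx[\left(\sin{\left(x \right)} + \cos{\left(x \right)}\right) e^{- x}] = - 2 e^{- x} \sin{\left(x \right)} = f(x).
F(3) = \frac{\cos{\left(3 \right)}}{e^{3}} + \frac{\sin{\left(3 \right)}}{e^{3}}; F(1) = \frac{\cos{\left(1 \right)}}{e} + \frac{\sin{\left(1 \right)}}{e}.
Integral = F(3) - F(1) = - \frac{\sin{\left(1 \right)}}{e} - \frac{\cos{\left(1 \right)}}{e} + \frac{\cos{\left(3 \right)}}{e^{3}} + \frac{\sin{\left(3 \right)}}{e^{3}}.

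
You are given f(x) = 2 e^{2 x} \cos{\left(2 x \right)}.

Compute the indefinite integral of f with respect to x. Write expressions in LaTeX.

F(x) = \frac{e^{2 x} \sin{\left(2 x \right)}}{2} + \frac{e^{2 x} \cos{\left(2 x \right)}}{2} + C

An antiderivative F(x) passes only if d/dx[F] lands on f(x) exactly.
Check: d/dx[\frac{e^{2 x} \sin{\left(2 x \right)}}{2} + \frac{e^{2 x} \cos{\left(2 x \right)}}{2}] = 2 e^{2 x} \cos{\left(2 x \right)} = f(x).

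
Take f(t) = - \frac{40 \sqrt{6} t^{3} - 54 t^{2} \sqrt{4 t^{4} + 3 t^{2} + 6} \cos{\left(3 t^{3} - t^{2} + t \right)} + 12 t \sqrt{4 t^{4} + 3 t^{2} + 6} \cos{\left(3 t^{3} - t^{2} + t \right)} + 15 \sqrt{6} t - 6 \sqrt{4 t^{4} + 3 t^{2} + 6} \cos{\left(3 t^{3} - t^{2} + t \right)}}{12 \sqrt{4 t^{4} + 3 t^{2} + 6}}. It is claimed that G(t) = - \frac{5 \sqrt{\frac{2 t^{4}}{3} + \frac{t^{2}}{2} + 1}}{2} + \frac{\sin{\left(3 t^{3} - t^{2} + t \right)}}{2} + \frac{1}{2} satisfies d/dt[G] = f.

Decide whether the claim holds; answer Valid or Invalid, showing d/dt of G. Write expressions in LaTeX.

d/dt[G] = \frac{- 40 \sqrt{6} t^{3} + 54 t^{2} \sqrt{4 t^{4} + 3 t^{2} + 6} \cos{\left(3 t^{3} - t^{2} + t \right)} - 12 t \sqrt{4 t^{4} + 3 t^{2} + 6} \cos{\left(3 t^{3} - t^{2} + t \right)} - 15 \sqrt{6} t + 6 \sqrt{4 t^{4} + 3 t^{2} + 6} \cos{\left(3 t^{3} - t^{2} + t \right)}}{12 \sqrt{4 t^{4} + 3 t^{2} + 6}}
This equals f(t) exactly, so the claim holds.

Valid. The derivative of G reproduces f.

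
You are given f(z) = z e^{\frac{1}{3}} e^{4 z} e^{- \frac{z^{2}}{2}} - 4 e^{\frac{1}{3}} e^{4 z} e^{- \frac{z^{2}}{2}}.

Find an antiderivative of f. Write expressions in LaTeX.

f matches the chain-rule pattern g'(h)*h' with inner function h(z) = - \frac{z^{2}}{2} + 4 z + \frac{1}{3}; substituting u = h(z) collapses the integral.
Check: d/dz[- e^{\frac{1}{3}} e^{4 z} e^{- \frac{z^{2}}{2}}] = \left(z e^{\frac{1}{3}} e^{4 z} - 4 e^{\frac{1}{3}} e^{4 z}\right) e^{- \frac{z^{2}}{2}}, which equals f(z).

An antiderivative is F(z) = - e^{\frac{1}{3}} e^{4 z} e^{- \frac{z^{2}}{2}}.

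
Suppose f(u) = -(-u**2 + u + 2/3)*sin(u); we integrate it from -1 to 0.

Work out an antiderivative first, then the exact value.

An antiderivative F(u) passes only if d/du[F] lands on f(u) exactly.
F(u) = (-3*u**2*cos(u) + 6*u*sin(u) + 3*u*cos(u) - 3*sin(u) + 8*cos(u))/3 is an antiderivative of f.
Check: d/du[(-3*u**2*cos(u) + 6*u*sin(u) + 3*u*cos(u) - 3*sin(u) + 8*cos(u))/3] = u**2*sin(u) - u*sin(u) - 2*sin(u)/3, which equals f(u).
F(0) = 8/3; F(-1) = 2*cos(1)/3 + 3*sin(1).
Integral = F(0) - F(-1) = -3*sin(1) - 2*cos(1)/3 + 8/3.

Antiderivative: F(u) = (-3*u**2*cos(u) + 6*u*sin(u) + 3*u*cos(u) - 3*sin(u) + 8*cos(u))/3; value = -3*sin(1) - 2*cos(1)/3 + 8/3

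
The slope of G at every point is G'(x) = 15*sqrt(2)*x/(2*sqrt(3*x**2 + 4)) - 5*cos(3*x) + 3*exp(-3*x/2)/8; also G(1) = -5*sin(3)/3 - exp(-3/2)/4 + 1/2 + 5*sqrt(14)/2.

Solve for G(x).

Integrate term by term and add the pieces.
A general antiderivative is 5*sqrt(3*x**2/2 + 2) - 5*sin(3*x)/3 - exp(-3*x/2)/4 + C.
The condition gives C = -5*sin(3)/3 - exp(-3/2)/4 + 1/2 + 5*sqrt(14)/2 - (-5*sin(3)/3 - exp(-3/2)/4 + 5*sqrt(14)/2) = 1/2.
So G(x) = (30*sqrt(2)*sqrt(3*x**2 + 4)*exp(3*x/2) - 20*exp(3*x/2)*sin(3*x) + 6*exp(3*x/2) - 3)*exp(-3*x/2)/12.
Check: d/dx[(30*sqrt(2)*sqrt(3*x**2 + 4)*exp(3*x/2) - 20*exp(3*x/2)*sin(3*x) + 6*exp(3*x/2) - 3)*exp(-3*x/2)/12] = (60*sqrt(2)*x*exp(3*x/2) - 40*sqrt(3*x**2 + 4)*exp(3*x/2)*cos(3*x) + 3*sqrt(3*x**2 + 4))*exp(-3*x/2)/(8*sqrt(3*x**2 + 4)), which equals G'(x).

G(x) = (30*sqrt(2)*sqrt(3*x**2 + 4)*exp(3*x/2) - 20*exp(3*x/2)*sin(3*x) + 6*exp(3*x/2) - 3)*exp(-3*x/2)/12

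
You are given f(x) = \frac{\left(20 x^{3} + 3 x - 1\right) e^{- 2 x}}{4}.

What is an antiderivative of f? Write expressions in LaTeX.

Recognize the product-rule pattern: f = u'v + uv' with u = - \frac{5 x^{3}}{2} - \frac{15 x^{2}}{4} - \frac{33 x}{8} - \frac{31}{16}, v = e^{- 2 x}, so integration by parts undoes it.
Check: d/dx[\frac{\left(- 40 x^{3} - 60 x^{2} - 66 x - 31\right) e^{- 2 x}}{16}] = \frac{\left(20 x^{3} + 3 x - 1\right) e^{- 2 x}}{4} = f(x).

An antiderivative is F(x) = \frac{\left(- 40 x^{3} - 60 x^{2} - 66 x - 31\right) e^{- 2 x}}{16}.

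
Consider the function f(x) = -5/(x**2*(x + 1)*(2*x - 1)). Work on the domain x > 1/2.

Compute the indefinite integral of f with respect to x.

F(x) = 5*(3*x*log(x) - 4*x*log(x - 1/2) + x*log(x + 1) - 3)/(3*x) + C

The denominator factors as x**2*(x + 1)*(2*x - 1); partial fractions split f into directly integrable pieces: -40/(3*(2*x - 1)) + 5/(3*(x + 1)) + 5/x + 5/x**2.
Check: d/dx[5*(3*x*log(x) - 4*x*log(x - 1/2) + x*log(x + 1) - 3)/(3*x)] = -5/(2*x**4 + x**3 - x**2), which equals f(x).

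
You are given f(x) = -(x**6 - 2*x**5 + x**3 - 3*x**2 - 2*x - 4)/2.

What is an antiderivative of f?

Any candidate F(x) must reproduce f(x) exactly when differentiated.
Check: d/dx[x*(-12*x**6 + 28*x**5 - 21*x**3 + 84*x**2 + 84*x + 336)/168] = -x**6/2 + x**5 - x**3/2 + 3*x**2/2 + x + 2, which equals f(x).

An antiderivative is F(x) = x*(-12*x**6 + 28*x**5 - 21*x**3 + 84*x**2 + 84*x + 336)/168.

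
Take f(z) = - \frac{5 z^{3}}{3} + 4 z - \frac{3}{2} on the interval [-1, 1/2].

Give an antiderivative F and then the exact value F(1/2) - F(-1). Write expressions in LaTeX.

Antiderivative: F(z) = - \frac{5 z^{4}}{12} + 2 z^{2} - \frac{3 z}{2}; value = - \frac{215}{64}

The integrand splits into summands that can be handled one at a time.
F(z) = - \frac{5 z^{4}}{12} + 2 z^{2} - \frac{3 z}{2} is an antiderivative of f.
Check: d/dz[- \frac{5 z^{4}}{12} + 2 z^{2} - \frac{3 z}{2}] = - \frac{5 z^{3}}{3} + 4 z - \frac{3}{2} = f(z).
F(1/2) = - \frac{53}{192}; F(-1) = \frac{37}{12}.
Integral = F(1/2) - F(-1) = - \frac{215}{64}.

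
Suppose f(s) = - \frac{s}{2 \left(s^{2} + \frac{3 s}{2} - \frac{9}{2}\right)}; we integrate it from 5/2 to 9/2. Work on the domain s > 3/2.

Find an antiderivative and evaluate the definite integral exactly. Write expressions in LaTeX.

Antiderivative: F(s) = - \frac{\log{\left(s - \frac{3}{2} \right)} + 2 \log{\left(s + 3 \right)}}{6}; value = - \frac{\log{\left(\frac{15}{2} \right)}}{3} - \frac{\log{\left(3 \right)}}{6} + \frac{\log{\left(\frac{11}{2} \right)}}{3}

Factor the denominator (\left(s + 3\right) \left(2 s - 3\right)) and decompose: f = - \frac{1}{3 \left(2 s - 3\right)} - \frac{1}{3 \left(s + 3\right)}; each piece integrates to a log, atan, or power term.
F(s) = - \frac{\log{\left(s - \frac{3}{2} \right)} + 2 \log{\left(s + 3 \right)}}{6} is an antiderivative of f.
Check: d/ds[- \frac{\log{\left(s - \frac{3}{2} \right)} + 2 \log{\left(s + 3 \right)}}{6}] = - \frac{s}{2 s^{2} + 3 s - 9}, which equals f(s).
F(9/2) = - \frac{\log{\left(\frac{15}{2} \right)}}{3} - \frac{\log{\left(3 \right)}}{6}; F(5/2) = - \frac{\log{\left(\frac{11}{2} \right)}}{3}.
Integral = F(9/2) - F(5/2) = - \frac{\log{\left(\frac{15}{2} \right)}}{3} - \frac{\log{\left(3 \right)}}{6} + \frac{\log{\left(\frac{11}{2} \right)}}{3}.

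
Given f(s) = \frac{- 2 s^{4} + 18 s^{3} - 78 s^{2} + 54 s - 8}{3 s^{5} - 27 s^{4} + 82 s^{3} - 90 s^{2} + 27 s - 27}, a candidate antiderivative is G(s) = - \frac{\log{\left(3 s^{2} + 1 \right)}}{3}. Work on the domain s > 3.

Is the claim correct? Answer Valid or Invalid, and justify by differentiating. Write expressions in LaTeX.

Invalid: d/ds[G] - f = \frac{8}{s^{3} - 9 s^{2} + 27 s - 27}, which is not 0.

d/ds[G] = - \frac{2 s}{3 s^{2} + 1}
d/ds[G] - f(s) = \frac{8}{s^{3} - 9 s^{2} + 27 s - 27} != 0.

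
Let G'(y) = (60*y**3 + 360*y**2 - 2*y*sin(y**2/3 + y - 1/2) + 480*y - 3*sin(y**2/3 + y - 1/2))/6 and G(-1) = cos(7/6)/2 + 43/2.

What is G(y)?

A first test for any G(y): its y-derivative must equal the given G'(y).
A general antiderivative is 5*(y**2 + 4*y)**2/2 + cos(y**2/3 + y - 1/2)/2 + C.
The condition gives C = cos(7/6)/2 + 43/2 - (cos(7/6)/2 + 45/2) = -1.
So G(y) = 5*(y**2 + 4*y)**2/2 + cos(y**2/3 + y - 1/2)/2 - 1.
Check: d/dy[5*(y**2 + 4*y)**2/2 + cos(y**2/3 + y - 1/2)/2 - 1] = 10*y**3 + 60*y**2 - y*sin(y**2/3 + y - 1/2)/3 + 80*y - sin(y**2/3 + y - 1/2)/2, which equals G'(y).

G(y) = 5*(y**2 + 4*y)**2/2 + cos(y**2/3 + y - 1/2)/2 - 1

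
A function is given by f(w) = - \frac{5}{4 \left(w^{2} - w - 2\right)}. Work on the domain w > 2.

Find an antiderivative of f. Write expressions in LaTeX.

An antiderivative is F(w) = - \frac{5 \log{\left(w - 2 \right)}}{12} + \frac{5 \log{\left(w + 1 \right)}}{12}.

The denominator factors as 4 \left(w - 2\right) \left(w + 1\right); partial fractions split f into directly integrable pieces: \frac{5}{12 \left(w + 1\right)} - \frac{5}{12 \left(w - 2\right)}.
Check: d/dw[- \frac{5 \log{\left(w - 2 \right)}}{12} + \frac{5 \log{\left(w + 1 \right)}}{12}] = - \frac{5}{4 w^{2} - 4 w - 8}, which equals f(w).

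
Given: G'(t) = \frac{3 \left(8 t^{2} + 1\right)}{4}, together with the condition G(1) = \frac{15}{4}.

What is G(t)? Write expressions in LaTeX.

Recover the given G'(t) by differentiating a candidate G(t); any mismatch rules it out.
A general antiderivative is 2 t^{3} + \frac{3 t}{4} + C.
The condition gives C = \frac{15}{4} - (\frac{11}{4}) = 1.
So G(t) = 2 t^{3} + \frac{3 t}{4} + 1.
Check: d/dt[2 t^{3} + \frac{3 t}{4} + 1] = 6 t^{2} + \frac{3}{4}, which equals G'(t).

G(t) = 2 t^{3} + \frac{3 t}{4} + 1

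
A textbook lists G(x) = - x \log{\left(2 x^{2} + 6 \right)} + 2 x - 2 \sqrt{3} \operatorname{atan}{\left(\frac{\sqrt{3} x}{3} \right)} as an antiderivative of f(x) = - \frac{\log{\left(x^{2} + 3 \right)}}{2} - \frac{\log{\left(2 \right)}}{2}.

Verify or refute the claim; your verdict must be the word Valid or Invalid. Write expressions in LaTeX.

d/dx[G] = - \log{\left(x^{2} + 3 \right)} - \log{\left(2 \right)}
d/dx[G] - f(x) = - \frac{\log{\left(x^{2} + 3 \right)}}{2} - \frac{\log{\left(2 \right)}}{2} != 0.

Invalid: d/dx[G] - f = - \frac{\log{\left(x^{2} + 3 \right)}}{2} - \frac{\log{\left(2 \right)}}{2}, which is not 0.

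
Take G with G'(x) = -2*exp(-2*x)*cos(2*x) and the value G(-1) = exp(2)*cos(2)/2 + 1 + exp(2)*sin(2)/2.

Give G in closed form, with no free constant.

For G(x) to be correct, d/dx[G] must agree with the stated G'(x) identically.
A general antiderivative is -exp(-2*x)*sin(2*x)/2 + exp(-2*x)*cos(2*x)/2 + C.
The condition gives C = exp(2)*cos(2)/2 + 1 + exp(2)*sin(2)/2 - (exp(2)*cos(2)/2 + exp(2)*sin(2)/2) = 1.
So G(x) = 1 - exp(-2*x)*sin(2*x)/2 + exp(-2*x)*cos(2*x)/2.
Check: d/dx[1 - exp(-2*x)*sin(2*x)/2 + exp(-2*x)*cos(2*x)/2] = -2*exp(-2*x)*cos(2*x) = G'(x).

G(x) = 1 - exp(-2*x)*sin(2*x)/2 + exp(-2*x)*cos(2*x)/2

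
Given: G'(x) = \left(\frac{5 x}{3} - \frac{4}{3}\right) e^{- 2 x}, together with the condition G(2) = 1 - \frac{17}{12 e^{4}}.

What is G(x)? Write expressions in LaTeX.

G(x) = - \frac{5 x e^{- 2 x}}{6} + 1 + \frac{e^{- 2 x}}{4}

G'(x) has the shape u'v + uv' for u = \frac{1}{4} - \frac{5 x}{6} and v = e^{- 2 x} — it is the derivative of the product u*v.
A general antiderivative is \frac{\left(3 - 10 x\right) e^{- 2 x}}{12} + C.
The condition gives C = 1 - \frac{17}{12 e^{4}} - (- \frac{17}{12 e^{4}}) = 1.
So G(x) = - \frac{5 x e^{- 2 x}}{6} + 1 + \frac{e^{- 2 x}}{4}.
Check: d/dx[- \frac{5 x e^{- 2 x}}{6} + 1 + \frac{e^{- 2 x}}{4}] = \frac{\left(5 x - 4\right) e^{- 2 x}}{3}, which equals G'(x).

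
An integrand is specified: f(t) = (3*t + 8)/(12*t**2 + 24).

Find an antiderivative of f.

An antiderivative is F(t) = (3*log(t**2 + 2) + 8*sqrt(2)*atan(sqrt(2)*t/2))/24.

Any candidate F(t) must reproduce f(t) exactly when differentiated.
Check: d/dt[(3*log(t**2 + 2) + 8*sqrt(2)*atan(sqrt(2)*t/2))/24] = (3*t + 8)/(12*t**2 + 24) = f(t).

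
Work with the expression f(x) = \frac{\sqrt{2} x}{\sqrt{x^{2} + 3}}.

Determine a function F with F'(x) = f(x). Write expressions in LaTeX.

An antiderivative is F(x) = \sqrt{2 x^{2} + 6}.

f matches the chain-rule pattern g'(h)*h' with inner function h(x) = 2 x^{2} + 6; substituting u = h(x) collapses the integral.
Check: d/dx[\sqrt{2 x^{2} + 6}] = \frac{\sqrt{2} x}{\sqrt{x^{2} + 3}} = f(x).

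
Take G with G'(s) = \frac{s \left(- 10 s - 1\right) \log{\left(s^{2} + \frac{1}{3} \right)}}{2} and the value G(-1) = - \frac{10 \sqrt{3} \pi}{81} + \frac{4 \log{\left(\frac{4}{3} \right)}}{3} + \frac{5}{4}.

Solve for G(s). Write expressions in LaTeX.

Differentiate the proposed G(s) back; it has to land on the given G'(s).
A general antiderivative is \frac{10 s^{3}}{9} + \frac{s^{2}}{4} - \frac{10 s}{9} + \left(- \frac{5 s^{3}}{3} - \frac{s^{2}}{4}\right) \log{\left(s^{2} + \frac{1}{3} \right)} - \frac{\log{\left(s^{2} + \frac{1}{3} \right)}}{12} + \frac{10 \sqrt{3} \operatorname{atan}{\left(\sqrt{3} s \right)}}{27} + C.
The condition gives C = - \frac{10 \sqrt{3} \pi}{81} + \frac{4 \log{\left(\frac{4}{3} \right)}}{3} + \frac{5}{4} - (- \frac{10 \sqrt{3} \pi}{81} + \frac{1}{4} + \frac{4 \log{\left(\frac{4}{3} \right)}}{3}) = 1.
So G(s) = - \frac{5 s^{3} \log{\left(s^{2} + \frac{1}{3} \right)}}{3} + \frac{10 s^{3}}{9} - \frac{s^{2} \log{\left(s^{2} + \frac{1}{3} \right)}}{4} + \frac{s^{2}}{4} - \frac{10 s}{9} - \frac{\log{\left(s^{2} + \frac{1}{3} \right)}}{12} + \frac{10 \sqrt{3} \operatorname{atan}{\left(\sqrt{3} s \right)}}{27} + 1.
Check: d/ds[- \frac{5 s^{3} \log{\left(s^{2} + \frac{1}{3} \right)}}{3} + \frac{10 s^{3}}{9} - \frac{s^{2} \log{\left(s^{2} + \frac{1}{3} \right)}}{4} + \frac{s^{2}}{4} - \frac{10 s}{9} - \frac{\log{\left(s^{2} + \frac{1}{3} \right)}}{12} + \frac{10 \sqrt{3} \operatorname{atan}{\left(\sqrt{3} s \right)}}{27} + 1] = - 5 s^{2} \log{\left(s^{2} + \frac{1}{3} \right)} - \frac{s \log{\left(s^{2} + \frac{1}{3} \right)}}{2}, which equals G'(s).

G(s) = - \frac{5 s^{3} \log{\left(s^{2} + \frac{1}{3} \right)}}{3} + \frac{10 s^{3}}{9} - \frac{s^{2} \log{\left(s^{2} + \frac{1}{3} \right)}}{4} + \frac{s^{2}}{4} - \frac{10 s}{9} - \frac{\log{\left(s^{2} + \frac{1}{3} \right)}}{12} + \frac{10 \sqrt{3} \operatorname{atan}{\left(\sqrt{3} s \right)}}{27} + 1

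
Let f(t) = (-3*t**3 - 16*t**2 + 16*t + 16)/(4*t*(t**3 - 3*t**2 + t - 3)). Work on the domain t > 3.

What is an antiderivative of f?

An antiderivative is F(t) = (-320*log(t) - 322*log(t - 3) + 231*log(t**2 + 1) - 534*atan(t))/240.

The denominator factors as 4*t*(t - 3)*(t**2 + 1); partial fractions split f into directly integrable pieces: (77*t - 89)/(40*(t**2 + 1)) - 161/(120*(t - 3)) - 4/(3*t).
Check: d/dt[(-320*log(t) - 322*log(t - 3) + 231*log(t**2 + 1) - 534*atan(t))/240] = (-3*t**3 - 16*t**2 + 16*t + 16)/(4*t**4 - 12*t**3 + 4*t**2 - 12*t), which equals f(t).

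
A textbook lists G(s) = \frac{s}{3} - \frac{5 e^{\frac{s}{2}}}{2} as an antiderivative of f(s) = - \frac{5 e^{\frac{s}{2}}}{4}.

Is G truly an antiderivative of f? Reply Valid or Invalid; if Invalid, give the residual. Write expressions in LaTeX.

d/ds[G] = \frac{1}{3} - \frac{5 e^{\frac{s}{2}}}{4}
d/ds[G] - f(s) = \frac{1}{3} != 0.

Invalid: d/ds[G] - f = \frac{1}{3}, which is not 0.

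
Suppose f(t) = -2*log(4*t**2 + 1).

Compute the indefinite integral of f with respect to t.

F(t) = 2*(-t*log(4*t**2 + 1) + 2*t - atan(2*t)) + C

A candidate is checked by its d/dt: the result must match f(t).
Check: d/dt[2*(-t*log(4*t**2 + 1) + 2*t - atan(2*t))] = -2*log(4*t**2 + 1) = f(t).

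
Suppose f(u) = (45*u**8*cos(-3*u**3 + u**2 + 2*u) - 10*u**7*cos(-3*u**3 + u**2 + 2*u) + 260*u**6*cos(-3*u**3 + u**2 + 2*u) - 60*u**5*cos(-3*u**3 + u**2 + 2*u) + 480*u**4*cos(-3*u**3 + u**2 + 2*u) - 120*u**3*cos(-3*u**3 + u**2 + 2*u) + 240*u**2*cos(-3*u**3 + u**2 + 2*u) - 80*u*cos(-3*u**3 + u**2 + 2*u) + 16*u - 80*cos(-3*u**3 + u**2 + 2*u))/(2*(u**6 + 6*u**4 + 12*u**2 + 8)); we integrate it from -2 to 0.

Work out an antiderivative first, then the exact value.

Antiderivative: F(u) = -(5*u**4*sin(-3*u**3 + u**2 + 2*u) + 20*u**2*sin(-3*u**3 + u**2 + 2*u) + 20*sin(-3*u**3 + u**2 + 2*u) + 4)/(2*(u**2 + 2)**2); value = 5*sin(24)/2 - 4/9

Differentiate the proposed F(u) back; it has to land on f(u) exactly.
F(u) = -(5*u**4*sin(-3*u**3 + u**2 + 2*u) + 20*u**2*sin(-3*u**3 + u**2 + 2*u) + 20*sin(-3*u**3 + u**2 + 2*u) + 4)/(2*(u**2 + 2)**2) is an antiderivative of f.
Check: d/du[-(5*u**4*sin(-3*u**3 + u**2 + 2*u) + 20*u**2*sin(-3*u**3 + u**2 + 2*u) + 20*sin(-3*u**3 + u**2 + 2*u) + 4)/(2*(u**2 + 2)**2)] = (45*u**8*cos(-3*u**3 + u**2 + 2*u) - 10*u**7*cos(-3*u**3 + u**2 + 2*u) + 260*u**6*cos(-3*u**3 + u**2 + 2*u) - 60*u**5*cos(-3*u**3 + u**2 + 2*u) + 480*u**4*cos(-3*u**3 + u**2 + 2*u) - 120*u**3*cos(-3*u**3 + u**2 + 2*u) + 240*u**2*cos(-3*u**3 + u**2 + 2*u) - 80*u*cos(-3*u**3 + u**2 + 2*u) + 16*u - 80*cos(-3*u**3 + u**2 + 2*u))/(2*u**6 + 12*u**4 + 24*u**2 + 16), which equals f(u).
F(0) = -1/2; F(-2) = -1/18 - 5*sin(24)/2.
Integral = F(0) - F(-2) = 5*sin(24)/2 - 4/9.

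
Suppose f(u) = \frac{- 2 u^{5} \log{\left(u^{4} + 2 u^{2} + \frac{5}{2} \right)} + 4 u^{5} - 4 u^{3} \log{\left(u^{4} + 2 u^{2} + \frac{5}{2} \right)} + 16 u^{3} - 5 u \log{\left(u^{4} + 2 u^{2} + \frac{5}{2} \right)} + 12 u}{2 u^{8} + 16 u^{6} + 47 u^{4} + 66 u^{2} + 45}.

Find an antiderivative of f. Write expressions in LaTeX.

f has the shape v'r + vr' for v = \frac{1}{2 \left(u^{2} + 3\right)} and r = \log{\left(u^{4} + 2 u^{2} + \frac{5}{2} \right)} — it is the derivative of the product v*r.
Check: d/du[\frac{\log{\left(u^{4} + 2 u^{2} + \frac{5}{2} \right)}}{2 \left(u^{2} + 3\right)}] = \frac{- 2 u^{5} \log{\left(u^{4} + 2 u^{2} + \frac{5}{2} \right)} + 4 u^{5} - 4 u^{3} \log{\left(u^{4} + 2 u^{2} + \frac{5}{2} \right)} + 16 u^{3} - 5 u \log{\left(u^{4} + 2 u^{2} + \frac{5}{2} \right)} + 12 u}{2 u^{8} + 16 u^{6} + 47 u^{4} + 66 u^{2} + 45} = f(u).

An antiderivative is F(u) = \frac{\log{\left(u^{4} + 2 u^{2} + \frac{5}{2} \right)}}{2 \left(u^{2} + 3\right)}.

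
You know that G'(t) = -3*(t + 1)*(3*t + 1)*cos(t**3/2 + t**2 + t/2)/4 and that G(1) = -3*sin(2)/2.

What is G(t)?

The substitution u = t**3/2 + t**2 + t/2 works: G'(t) is exactly (dG/du)*(du/dt) for that inner function.
A general antiderivative is -3*sin(t**3/2 + t**2 + t/2)/2 + C.
The condition gives C = -3*sin(2)/2 - (-3*sin(2)/2) = 0.
So G(t) = -3*sin(t**3/2 + t**2 + t/2)/2.
Check: d/dt[-3*sin(t**3/2 + t**2 + t/2)/2] = -9*t**2*cos(t**3/2 + t**2 + t/2)/4 - 3*t*cos(t**3/2 + t**2 + t/2) - 3*cos(t**3/2 + t**2 + t/2)/4, which equals G'(t).

G(t) = -3*sin(t**3/2 + t**2 + t/2)/2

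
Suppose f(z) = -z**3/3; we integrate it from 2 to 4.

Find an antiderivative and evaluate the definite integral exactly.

Recover f(z) by differentiating a candidate F(z); any mismatch rules it out.
F(z) = -z**4/12 is an antiderivative of f.
Check: d/dz[-z**4/12] = -z**3/3 = f(z).
F(4) = -64/3; F(2) = -4/3.
Integral = F(4) - F(2) = -20.

Antiderivative: F(z) = -z**4/12; value = -20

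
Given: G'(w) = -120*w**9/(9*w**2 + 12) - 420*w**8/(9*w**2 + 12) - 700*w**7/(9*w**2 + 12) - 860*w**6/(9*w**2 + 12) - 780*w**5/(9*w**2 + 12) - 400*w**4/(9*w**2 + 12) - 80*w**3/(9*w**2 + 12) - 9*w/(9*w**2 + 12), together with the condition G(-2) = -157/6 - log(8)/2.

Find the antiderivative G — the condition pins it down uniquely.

Integrate term by term and add the pieces.
A general antiderivative is -5*(w**2 + w)**4/3 - log(3*w**2/2 + 2)/2 + C.
The condition gives C = -157/6 - log(8)/2 - (-80/3 - log(8)/2) = 1/2.
So G(w) = -5*w**8/3 - 20*w**7/3 - 10*w**6 - 20*w**5/3 - 5*w**4/3 - log(3*w**2/2 + 2)/2 + 1/2.
Check: d/dw[-5*w**8/3 - 20*w**7/3 - 10*w**6 - 20*w**5/3 - 5*w**4/3 - log(3*w**2/2 + 2)/2 + 1/2] = (-120*w**9 - 420*w**8 - 700*w**7 - 860*w**6 - 780*w**5 - 400*w**4 - 80*w**3 - 9*w)/(9*w**2 + 12), which equals G'(w).

G(w) = -5*w**8/3 - 20*w**7/3 - 10*w**6 - 20*w**5/3 - 5*w**4/3 - log(3*w**2/2 + 2)/2 + 1/2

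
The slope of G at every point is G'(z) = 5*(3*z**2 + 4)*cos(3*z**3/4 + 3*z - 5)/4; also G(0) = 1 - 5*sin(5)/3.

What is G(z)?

G'(z) matches the chain-rule pattern g'(h)*h' with inner function h(z) = 3*z**3/4 + 3*z - 5; substituting u = h(z) collapses the integral.
A general antiderivative is 5*sin(3*z**3/4 + 3*z - 5)/3 + C.
The condition gives C = 1 - 5*sin(5)/3 - (-5*sin(5)/3) = 1.
So G(z) = 5*sin(3*z**3/4 + 3*z - 5)/3 + 1.
Check: d/dz[5*sin(3*z**3/4 + 3*z - 5)/3 + 1] = 15*z**2*cos(3*z**3/4 + 3*z - 5)/4 + 5*cos(3*z**3/4 + 3*z - 5), which equals G'(z).

G(z) = 5*sin(3*z**3/4 + 3*z - 5)/3 + 1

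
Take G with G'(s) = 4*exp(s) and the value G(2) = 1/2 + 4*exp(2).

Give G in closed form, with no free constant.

A first test for any G(s): its s-derivative must equal the given G'(s).
A general antiderivative is 4*exp(s) + C.
The condition gives C = 1/2 + 4*exp(2) - (4*exp(2)) = 1/2.
So G(s) = (8*exp(s) + 1)/2.
Check: d/ds[(8*exp(s) + 1)/2] = 4*exp(s) = G'(s).

G(s) = (8*exp(s) + 1)/2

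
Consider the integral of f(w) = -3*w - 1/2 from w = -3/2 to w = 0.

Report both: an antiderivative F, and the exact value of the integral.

An antiderivative F(w) passes only if d/dw[F] lands on f(w) exactly.
F(w) = -3*w**2/2 - w/2 is an antiderivative of f.
Check: d/dw[-3*w**2/2 - w/2] = -3*w - 1/2 = f(w).
F(0) = 0; F(-3/2) = -21/8.
Integral = F(0) - F(-3/2) = 21/8.

Antiderivative: F(w) = -3*w**2/2 - w/2; value = 21/8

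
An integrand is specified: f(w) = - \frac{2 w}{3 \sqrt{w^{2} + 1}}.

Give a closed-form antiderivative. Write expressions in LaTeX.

An antiderivative is F(w) = - \frac{2 \sqrt{w^{2} + 1}}{3}.

f matches the chain-rule pattern g'(h)*h' with inner function h(w) = w^{2} + 1; substituting u = h(w) collapses the integral.
Check: d/dw[- \frac{2 \sqrt{w^{2} + 1}}{3}] = - \frac{2 w}{3 \sqrt{w^{2} + 1}} = f(w).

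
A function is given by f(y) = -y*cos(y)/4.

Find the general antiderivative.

F(y) = -y*sin(y)/4 - cos(y)/4 + C

Any candidate F(y) must reproduce f(y) exactly when differentiated.
Check: d/dy[-y*sin(y)/4 - cos(y)/4] = -y*cos(y)/4 = f(y).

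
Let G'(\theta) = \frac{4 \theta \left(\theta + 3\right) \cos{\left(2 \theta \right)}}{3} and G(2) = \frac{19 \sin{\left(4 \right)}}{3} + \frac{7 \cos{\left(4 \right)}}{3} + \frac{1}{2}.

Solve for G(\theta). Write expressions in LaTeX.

G(\theta) = \frac{4 \theta^{2} \sin{\left(2 \theta \right)} + 12 \theta \sin{\left(2 \theta \right)} + 4 \theta \cos{\left(2 \theta \right)} - 2 \sin{\left(2 \theta \right)} + 6 \cos{\left(2 \theta \right)} + 3}{6}

Differentiate the proposed G(\theta) back; it has to land on the given G'(\theta).
A general antiderivative is \frac{2 \theta^{2} \sin{\left(2 \theta \right)}}{3} + 2 \theta \sin{\left(2 \theta \right)} + \frac{2 \theta \cos{\left(2 \theta \right)}}{3} - \frac{\sin{\left(2 \theta \right)}}{3} + \cos{\left(2 \theta \right)} + C.
The condition gives C = \frac{19 \sin{\left(4 \right)}}{3} + \frac{7 \cos{\left(4 \right)}}{3} + \frac{1}{2} - (\frac{19 \sin{\left(4 \right)}}{3} + \frac{7 \cos{\left(4 \right)}}{3}) = \frac{1}{2}.
So G(\theta) = \frac{4 \theta^{2} \sin{\left(2 \theta \right)} + 12 \theta \sin{\left(2 \theta \right)} + 4 \theta \cos{\left(2 \theta \right)} - 2 \sin{\left(2 \theta \right)} + 6 \cos{\left(2 \theta \right)} + 3}{6}.
Check: d/d\theta[\frac{4 \theta^{2} \sin{\left(2 \theta \right)} + 12 \theta \sin{\left(2 \theta \right)} + 4 \theta \cos{\left(2 \theta \right)} - 2 \sin{\left(2 \theta \right)} + 6 \cos{\left(2 \theta \right)} + 3}{6}] = \frac{4 \theta^{2} \cos{\left(2 \theta \right)}}{3} + 4 \theta \cos{\left(2 \theta \right)}, which equals G'(\theta).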